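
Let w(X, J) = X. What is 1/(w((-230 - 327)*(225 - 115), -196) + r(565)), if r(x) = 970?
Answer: -1/60300 ≈ -1.6584e-5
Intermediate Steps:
1/(w((-230 - 327)*(225 - 115), -196) + r(565)) = 1/((-230 - 327)*(225 - 115) + 970) = 1/(-557*110 + 970) = 1/(-61270 + 970) = 1/(-60300) = -1/60300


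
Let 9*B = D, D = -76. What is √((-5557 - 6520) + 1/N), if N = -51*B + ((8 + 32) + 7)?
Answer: I*√24799982354/1433 ≈ 109.9*I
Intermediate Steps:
B = -76/9 (B = (⅑)*(-76) = -76/9 ≈ -8.4444)
N = 1433/3 (N = -51*(-76/9) + ((8 + 32) + 7) = 1292/3 + (40 + 7) = 1292/3 + 47 = 1433/3 ≈ 477.67)
√((-5557 - 6520) + 1/N) = √((-5557 - 6520) + 1/(1433/3)) = √(-12077 + 3/1433) = √(-17306338/1433) = I*√24799982354/1433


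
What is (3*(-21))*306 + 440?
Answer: -18838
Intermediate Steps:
(3*(-21))*306 + 440 = -63*306 + 440 = -19278 + 440 = -18838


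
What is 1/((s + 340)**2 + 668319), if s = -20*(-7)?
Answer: 1/898719 ≈ 1.1127e-6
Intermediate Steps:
s = 140
1/((s + 340)**2 + 668319) = 1/((140 + 340)**2 + 668319) = 1/(480**2 + 668319) = 1/(230400 + 668319) = 1/898719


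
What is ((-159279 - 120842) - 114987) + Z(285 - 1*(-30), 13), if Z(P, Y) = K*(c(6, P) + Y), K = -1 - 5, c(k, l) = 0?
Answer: -395186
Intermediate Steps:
K = -6
Z(P, Y) = -6*Y (Z(P, Y) = -6*(0 + Y) = -6*Y)
((-159279 - 120842) - 114987) + Z(285 - 1*(-30), 13) = ((-159279 - 120842) - 114987) - 6*13 = (-280121 - 114987) - 78 = -395108 - 78 = -395186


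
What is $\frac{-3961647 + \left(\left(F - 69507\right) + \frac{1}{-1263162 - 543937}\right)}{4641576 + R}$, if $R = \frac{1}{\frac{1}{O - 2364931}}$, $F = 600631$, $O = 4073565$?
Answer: $- \frac{3099647341389}{5737729070395} \approx -0.54022$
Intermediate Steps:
$R = 1708634$ ($R = \frac{1}{\frac{1}{4073565 - 2364931}} = \frac{1}{\frac{1}{1708634}} = 1708634$)
$\frac{-3961647 + \left(\left(F - 69507\right) + \frac{1}{-1263162 - 543937}\right)}{4641576 + R} = \frac{-3961647 + \left(\left(600631 - 69507\right) + \frac{1}{-1263162 - 543937}\right)}{4641576 + 1708634} = \frac{-3961647 + \left(531124 + \frac{1}{-1807099}\right)}{6350210} = \left(-3961647 + \left(531124 - \frac{1}{1807099}\right)\right) \frac{1}{6350210} = \left(-3961647 + \frac{959793649275}{1807099}\right) \frac{1}{6350210} = \left(- \frac{6199294682778}{1807099}\right) \frac{1}{6350210} = - \frac{3099647341389}{5737729070395}$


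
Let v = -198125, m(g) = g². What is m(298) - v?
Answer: 286929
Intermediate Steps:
m(298) - v = 298² - 1*(-198125) = 88804 + 198125 = 286929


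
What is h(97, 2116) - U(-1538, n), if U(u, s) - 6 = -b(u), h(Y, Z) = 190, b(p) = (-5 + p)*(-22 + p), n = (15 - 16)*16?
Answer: 2407264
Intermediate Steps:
n = -16 (n = -1*16 = -16)
b(p) = (-22 + p)*(-5 + p)
U(u, s) = -104 - u**2 + 27*u (U(u, s) = 6 - (110 + u**2 - 27*u) = 6 + (-110 - u**2 + 27*u) = -104 - u**2 + 27*u)
h(97, 2116) - U(-1538, n) = 190 - (-104 - 1*(-1538)**2 + 27*(-1538)) = 190 - (-104 - 1*2365444 - 41526) = 190 - (-104 - 2365444 - 41526) = 190 - 1*(-2407074) = 190 + 2407074 = 2407264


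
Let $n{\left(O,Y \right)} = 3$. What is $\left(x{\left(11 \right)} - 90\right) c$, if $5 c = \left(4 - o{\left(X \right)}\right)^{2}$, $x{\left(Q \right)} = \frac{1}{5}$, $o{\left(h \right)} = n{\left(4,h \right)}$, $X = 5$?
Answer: $- \frac{449}{25} \approx -17.96$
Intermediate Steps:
$o{\left(h \right)} = 3$
$x{\left(Q \right)} = \frac{1}{5}$
$c = \frac{1}{5}$ ($c = \frac{\left(4 - 3\right)^{2}}{5} = \frac{1^{2}}{5} = \frac{1}{5} \cdot 1 = \frac{1}{5} \approx 0.2$)
$\left(x{\left(11 \right)} - 90\right) c = \left(\frac{1}{5} - 90\right) \frac{1}{5} = \left(- \frac{449}{5}\right) \frac{1}{5} = - \frac{449}{25}$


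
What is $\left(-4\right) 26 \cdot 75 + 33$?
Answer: $-7767$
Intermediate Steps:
$\left(-4\right) 26 \cdot 75 + 33 = \left(-104\right) 75 + 33 = -7800 + 33 = -7767$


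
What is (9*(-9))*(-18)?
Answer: 1458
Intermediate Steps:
(9*(-9))*(-18) = -81*(-18) = 1458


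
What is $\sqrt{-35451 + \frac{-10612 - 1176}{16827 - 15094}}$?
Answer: $\frac{i \sqrt{106490026943}}{1733} \approx 188.3 i$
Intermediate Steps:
$\sqrt{-35451 + \frac{-10612 - 1176}{16827 - 15094}} = \sqrt{-35451 - \frac{11788}{1733}} = \sqrt{- \frac{61448371}{1733}} = \frac{i \sqrt{106490026943}}{1733}$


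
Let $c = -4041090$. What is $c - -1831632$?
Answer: $-2209458$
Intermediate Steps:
$c - -1831632 = -4041090 - -1831632 = -4041090 + 1831632 = -2209458$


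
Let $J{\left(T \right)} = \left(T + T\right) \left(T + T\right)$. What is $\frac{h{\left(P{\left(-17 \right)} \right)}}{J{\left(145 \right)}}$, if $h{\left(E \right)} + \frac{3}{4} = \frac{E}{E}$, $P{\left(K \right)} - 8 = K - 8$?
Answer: $\frac{1}{336400} \approx 2.9727 \cdot 10^{-6}$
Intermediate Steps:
$J{\left(T \right)} = 4 T^{2}$ ($J{\left(T \right)} = 2 T 2 T = 4 T^{2}$)
$P{\left(K \right)} = K$ ($P{\left(K \right)} = 8 + \left(K - 8\right) = 8 + \left(-8 + K\right) = K$)
$h{\left(E \right)} = \frac{1}{4}$ ($h{\left(E \right)} = - \frac{3}{4} + \frac{E}{E} = - \frac{3}{4} + 1 = \frac{1}{4}$)
$\frac{h{\left(P{\left(-17 \right)} \right)}}{J{\left(145 \right)}} = \frac{1}{4 \cdot 4 \cdot 145^{2}} = \frac{1}{4 \cdot 4 \cdot 21025} = \frac{1}{4 \cdot 84100} = \frac{1}{4} \cdot \frac{1}{84100} = \frac{1}{336400}$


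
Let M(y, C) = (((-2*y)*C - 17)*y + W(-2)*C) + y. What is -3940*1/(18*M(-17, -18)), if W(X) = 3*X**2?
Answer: -197/9414 ≈ -0.020926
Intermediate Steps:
M(y, C) = y + 12*C + y*(-17 - 2*C*y) (M(y, C) = (((-2*y)*C - 17)*y + (3*(-2)**2)*C) + y = ((-2*C*y - 17)*y + (3*4)*C) + y = ((-17 - 2*C*y)*y + 12*C) + y = (y*(-17 - 2*C*y) + 12*C) + y = (12*C + y*(-17 - 2*C*y)) + y = y + 12*C + y*(-17 - 2*C*y))
-3940*1/(18*M(-17, -18)) = -3940*1/(18*(-16*(-17) + 12*(-18) - 2*(-18)*(-17)**2)) = -3940*1/(18*(272 - 216 - 2*(-18)*289)) = -3940*1/(18*(272 - 216 + 10404)) = -3940/(18*10460) = -3940/188280 = -3940*1/188280 = -197/9414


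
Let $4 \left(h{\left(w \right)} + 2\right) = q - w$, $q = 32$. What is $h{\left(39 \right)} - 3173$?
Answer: $- \frac{12707}{4} \approx -3176.8$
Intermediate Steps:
$h{\left(w \right)} = 6 - \frac{w}{4}$ ($h{\left(w \right)} = -2 + \frac{32 - w}{4} = -2 - \left(-8 + \frac{w}{4}\right) = 6 - \frac{w}{4}$)
$h{\left(39 \right)} - 3173 = \left(6 - \frac{39}{4}\right) - 3173 = - \frac{15}{4} - 3173 = - \frac{12707}{4}$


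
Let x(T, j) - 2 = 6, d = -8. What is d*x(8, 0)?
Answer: -64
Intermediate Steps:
x(T, j) = 8 (x(T, j) = 2 + 6 = 8)
d*x(8, 0) = -8*8 = -64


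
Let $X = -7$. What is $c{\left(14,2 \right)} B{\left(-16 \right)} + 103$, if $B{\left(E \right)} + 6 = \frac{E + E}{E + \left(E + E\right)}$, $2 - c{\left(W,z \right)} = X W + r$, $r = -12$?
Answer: $- \frac{1483}{3} \approx -494.33$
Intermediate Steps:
$c{\left(W,z \right)} = 14 + 7 W$ ($c{\left(W,z \right)} = 2 - \left(- 7 W - 12\right) = 2 - \left(-12 - 7 W\right) = 2 + \left(12 + 7 W\right) = 14 + 7 W$)
$B{\left(E \right)} = - \frac{16}{3}$ ($B{\left(E \right)} = -6 + \frac{E + E}{E + \left(E + E\right)} = -6 + \frac{2 E}{E + 2 E} = -6 + \frac{2 E}{3 E} = -6 + 2 E \frac{1}{3 E} = -6 + \frac{2}{3} = - \frac{16}{3}$)
$c{\left(14,2 \right)} B{\left(-16 \right)} + 103 = \left(14 + 7 \cdot 14\right) \left(- \frac{16}{3}\right) + 103 = \left(14 + 98\right) \left(- \frac{16}{3}\right) + 103 = 112 \left(- \frac{16}{3}\right) + 103 = - \frac{1792}{3} + 103 = - \frac{1483}{3}$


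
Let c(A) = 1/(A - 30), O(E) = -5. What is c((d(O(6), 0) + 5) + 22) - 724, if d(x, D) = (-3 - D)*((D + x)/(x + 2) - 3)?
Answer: -723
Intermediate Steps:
d(x, D) = (-3 - D)*(-3 + (D + x)/(2 + x)) (d(x, D) = (-3 - D)*((D + x)/(2 + x) - 3) = (-3 - D)*(-3 + (D + x)/(2 + x)))
c(A) = 1/(-30 + A)
c((d(O(6), 0) + 5) + 22) - 724 = 1/(-30 + (((18 - 1*0² + 3*0 + 6*(-5) + 2*0*(-5))/(2 - 5) + 5) + 22)) - 724 = 1/(-30 + (((18 - 1*0 + 0 - 30 + 0)/(-3) + 5) + 22)) - 724 = 1/(-30 + ((-(18 + 0 + 0 - 30 + 0)/3 + 5) + 22)) - 724 = 1/(-30 + ((-⅓*(-12) + 5) + 22)) - 724 = 1/(-30 + ((4 + 5) + 22)) - 724 = 1/(-30 + (9 + 22)) - 724 = 1/(-30 + 31) - 724 = 1/1 - 724 = 1 - 724 = -723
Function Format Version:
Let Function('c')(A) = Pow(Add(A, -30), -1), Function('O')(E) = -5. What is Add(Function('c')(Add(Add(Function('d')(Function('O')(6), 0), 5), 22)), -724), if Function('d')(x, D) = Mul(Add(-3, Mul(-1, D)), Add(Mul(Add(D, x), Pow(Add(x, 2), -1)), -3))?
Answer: -723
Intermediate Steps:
Function('d')(x, D) = Mul(Add(-3, Mul(-1, D)), Add(-3, Mul(Pow(Add(2, x), -1), Add(D, x)))) (Function('d')(x, D) = Mul(Add(-3, Mul(-1, D)), Add(Mul(Add(D, x), Pow(Add(2, x), -1)), -3)) = Mul(Add(-3, Mul(-1, D)), Add(Mul(Pow(Add(2, x), -1), Add(D, x)), -3)) = Mul(Add(-3, Mul(-1, D)), Add(-3, Mul(Pow(Add(2, x), -1), Add(D, x)))))
Function('c')(A) = Pow(Add(-30, A), -1)
Add(Function('c')(Add(Add(Function('d')(Function('O')(6), 0), 5), 22)), -724) = Add(Pow(Add(-30, Add(Add(Mul(Pow(Add(2, -5), -1), Add(18, Mul(-1, Pow(0, 2)), Mul(3, 0), Mul(6, -5), Mul(2, 0, -5))), 5), 22)), -1), -724) = Add(Pow(Add(-30, Add(Add(Mul(Pow(-3, -1), Add(18, Mul(-1, 0), 0, -30, 0)), 5), 22)), -1), -724) = Add(Pow(Add(-30, Add(Add(Mul(Rational(-1, 3), Add(18, 0, 0, -30, 0)), 5), 22)), -1), -724) = Add(Pow(Add(-30, Add(Add(Mul(Rational(-1, 3), -12), 5), 22)), -1), -724) = Add(Pow(Add(-30, Add(Add(4, 5), 22)), -1), -724) = Add(Pow(Add(-30, Add(9, 22)), -1), -724) = Add(Pow(Add(-30, 31), -1), -724) = Add(Pow(1, -1), -724) = Add(1, -724) = -723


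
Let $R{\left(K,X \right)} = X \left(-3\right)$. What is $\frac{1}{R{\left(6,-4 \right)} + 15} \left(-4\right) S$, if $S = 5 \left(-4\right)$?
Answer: $\frac{80}{27} \approx 2.963$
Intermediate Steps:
$R{\left(K,X \right)} = - 3 X$
$S = -20$
$\frac{1}{R{\left(6,-4 \right)} + 15} \left(-4\right) S = \frac{1}{\left(-3\right) \left(-4\right) + 15} \left(-4\right) \left(-20\right) = \frac{1}{12 + 15} \left(-4\right) \left(-20\right) = \frac{1}{27} \left(-4\right) \left(-20\right) = \left(- \frac{4}{27}\right) \left(-20\right) = \frac{80}{27}$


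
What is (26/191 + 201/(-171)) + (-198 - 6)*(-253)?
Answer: 561888529/10887 ≈ 51611.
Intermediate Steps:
(26/191 + 201/(-171)) + (-198 - 6)*(-253) = (26*(1/191) + 201*(-1/171)) - 204*(-253) = (26/191 - 67/57) + 51612 = -11315/10887 + 51612 = 561888529/10887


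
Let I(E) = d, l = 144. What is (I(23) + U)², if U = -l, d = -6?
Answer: 22500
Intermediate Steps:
I(E) = -6
U = -144 (U = -1*144 = -144)
(I(23) + U)² = (-6 - 144)² = (-150)² = 22500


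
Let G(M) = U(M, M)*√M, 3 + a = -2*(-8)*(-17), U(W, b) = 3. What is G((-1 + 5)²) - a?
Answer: 287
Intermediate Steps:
a = -275 (a = -3 - 2*(-8)*(-17) = -3 + 16*(-17) = -3 - 272 = -275)
G(M) = 3*√M
G((-1 + 5)²) - a = 3*√((-1 + 5)²) - 1*(-275) = 3*√(4²) + 275 = 3*√16 + 275 = 3*4 + 275 = 12 + 275 = 287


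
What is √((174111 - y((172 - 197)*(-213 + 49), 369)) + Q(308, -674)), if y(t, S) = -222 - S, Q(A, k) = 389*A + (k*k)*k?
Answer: I*√305887510 ≈ 17490.0*I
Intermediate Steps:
Q(A, k) = k³ + 389*A (Q(A, k) = 389*A + k²*k = 389*A + k³ = k³ + 389*A)
√((174111 - y((172 - 197)*(-213 + 49), 369)) + Q(308, -674)) = √((174111 - (-222 - 1*369)) + ((-674)³ + 389*308)) = √((174111 - (-222 - 369)) + (-306182024 + 119812)) = √((174111 - 1*(-591)) - 306062212) = √((174111 + 591) - 306062212) = √(174702 - 306062212) = √(-305887510) = I*√305887510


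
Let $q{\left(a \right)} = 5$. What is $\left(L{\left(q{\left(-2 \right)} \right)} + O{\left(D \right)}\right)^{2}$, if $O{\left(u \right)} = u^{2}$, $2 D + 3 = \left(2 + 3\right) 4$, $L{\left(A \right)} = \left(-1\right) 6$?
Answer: $\frac{70225}{16} \approx 4389.1$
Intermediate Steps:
$L{\left(A \right)} = -6$
$D = \frac{17}{2}$ ($D = - \frac{3}{2} + \frac{\left(2 + 3\right) 4}{2} = - \frac{3}{2} + \frac{5 \cdot 4}{2} = - \frac{3}{2} + \frac{1}{2} \cdot 20 = - \frac{3}{2} + 10 = \frac{17}{2} \approx 8.5$)
$\left(L{\left(q{\left(-2 \right)} \right)} + O{\left(D \right)}\right)^{2} = \left(-6 + \left(\frac{17}{2}\right)^{2}\right)^{2} = \left(-6 + \frac{289}{4}\right)^{2} = \left(\frac{265}{4}\right)^{2} = \frac{70225}{16}$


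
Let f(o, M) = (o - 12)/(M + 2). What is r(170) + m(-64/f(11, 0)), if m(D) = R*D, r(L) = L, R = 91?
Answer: 11818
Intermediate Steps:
f(o, M) = (-12 + o)/(2 + M)
m(D) = 91*D
r(170) + m(-64/f(11, 0)) = 170 + 91*(-64*(2 + 0)/(-12 + 11)) = 170 + 91*(-64/(-1/2)) = 170 + 91*(-64/((½)*(-1))) = 170 + 91*(-64/(-½)) = 170 + 91*(-64*(-2)) = 170 + 91*128 = 170 + 11648 = 11818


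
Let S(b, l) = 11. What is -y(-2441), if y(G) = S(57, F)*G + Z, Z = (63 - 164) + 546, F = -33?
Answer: 26406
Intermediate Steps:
Z = 445 (Z = -101 + 546 = 445)
y(G) = 445 + 11*G (y(G) = 11*G + 445 = 445 + 11*G)
-y(-2441) = -(445 + 11*(-2441)) = -(445 - 26851) = -1*(-26406) = 26406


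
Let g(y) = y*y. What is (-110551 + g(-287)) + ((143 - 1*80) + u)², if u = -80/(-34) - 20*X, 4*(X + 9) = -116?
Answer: 188724363/289 ≈ 6.5303e+5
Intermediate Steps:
g(y) = y²
X = -38 (X = -9 + (¼)*(-116) = -9 - 29 = -38)
u = 12960/17 (u = -80/(-34) - 20/(1/(-38)) = -80*(-1/34) - 20/(-1/38) = 40/17 - 20*(-38) = 40/17 + 760 = 12960/17 ≈ 762.35)
(-110551 + g(-287)) + ((143 - 1*80) + u)² = (-110551 + (-287)²) + ((143 - 1*80) + 12960/17)² = (-110551 + 82369) + ((143 - 80) + 12960/17)² = -28182 + (63 + 12960/17)² = -28182 + (14031/17)² = -28182 + 196868961/289 = 188724363/289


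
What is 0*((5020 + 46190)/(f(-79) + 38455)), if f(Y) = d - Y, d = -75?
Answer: 0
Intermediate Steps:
f(Y) = -75 - Y
0*((5020 + 46190)/(f(-79) + 38455)) = 0*((5020 + 46190)/((-75 - 1*(-79)) + 38455)) = 0*(51210/((-75 + 79) + 38455)) = 0*(51210/(4 + 38455)) = 0*(51210/38459) = 0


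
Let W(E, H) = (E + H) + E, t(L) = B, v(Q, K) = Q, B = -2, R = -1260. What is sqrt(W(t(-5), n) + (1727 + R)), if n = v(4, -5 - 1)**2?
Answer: sqrt(479) ≈ 21.886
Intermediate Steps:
n = 16 (n = 4**2 = 16)
t(L) = -2
W(E, H) = H + 2*E
sqrt(W(t(-5), n) + (1727 + R)) = sqrt((16 + 2*(-2)) + (1727 - 1260)) = sqrt((16 - 4) + 467) = sqrt(12 + 467) = sqrt(479)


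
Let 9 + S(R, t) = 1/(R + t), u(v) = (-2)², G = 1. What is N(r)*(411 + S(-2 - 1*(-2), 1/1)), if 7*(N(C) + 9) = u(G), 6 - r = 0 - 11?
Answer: -23777/7 ≈ -3396.7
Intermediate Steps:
u(v) = 4
r = 17 (r = 6 - (0 - 11) = 6 - 1*(-11) = 6 + 11 = 17)
N(C) = -59/7 (N(C) = -9 + (⅐)*4 = -9 + 4/7 = -59/7)
S(R, t) = -9 + 1/(R + t)
N(r)*(411 + S(-2 - 1*(-2), 1/1)) = -59*(411 + (1 - 9*(-2 - 1*(-2)) - 9/1)/((-2 - 1*(-2)) + 1/1))/7 = -59*(411 + (1 - 9*(-2 + 2) - 9*1)/((-2 + 2) + 1))/7 = -59*(411 + (1 - 9*0 - 9)/(0 + 1))/7 = -59*(411 + (1 + 0 - 9)/1)/7 = -59*(411 + 1*(-8))/7 = -59*(411 - 8)/7 = -59/7*403 = -23777/7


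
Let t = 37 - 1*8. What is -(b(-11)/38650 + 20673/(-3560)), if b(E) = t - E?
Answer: 15977381/2751880 ≈ 5.8060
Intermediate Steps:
t = 29 (t = 37 - 8 = 29)
b(E) = 29 - E
-(b(-11)/38650 + 20673/(-3560)) = -((29 - 1*(-11))/38650 + 20673/(-3560)) = -((29 + 11)*(1/38650) + 20673*(-1/3560)) = -(40*(1/38650) - 20673/3560) = -(4/3865 - 20673/3560) = -1*(-15977381/2751880) = 15977381/2751880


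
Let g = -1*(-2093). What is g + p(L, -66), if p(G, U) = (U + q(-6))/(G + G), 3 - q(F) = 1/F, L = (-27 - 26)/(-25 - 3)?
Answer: 330148/159 ≈ 2076.4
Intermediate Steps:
L = 53/28 (L = -53/(-28) = -53*(-1/28) = 53/28 ≈ 1.8929)
q(F) = 3 - 1/F
p(G, U) = (19/6 + U)/(2*G) (p(G, U) = (U + (3 - 1/(-6)))/(G + G) = (U + (3 - 1*(-⅙)))/((2*G)) = (U + (3 + ⅙))*(1/(2*G)) = (U + 19/6)*(1/(2*G)) = (19/6 + U)*(1/(2*G)) = (19/6 + U)/(2*G))
g = 2093
g + p(L, -66) = 2093 + (19 + 6*(-66))/(12*(53/28)) = 2093 + (1/12)*(28/53)*(19 - 396) = 2093 + (1/12)*(28/53)*(-377) = 2093 - 2639/159 = 330148/159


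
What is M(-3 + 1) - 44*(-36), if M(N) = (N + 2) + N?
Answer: 1582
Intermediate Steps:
M(N) = 2 + 2*N (M(N) = (2 + N) + N = 2 + 2*N)
M(-3 + 1) - 44*(-36) = (2 + 2*(-3 + 1)) - 44*(-36) = (2 + 2*(-2)) + 1584 = (2 - 4) + 1584 = -2 + 1584 = 1582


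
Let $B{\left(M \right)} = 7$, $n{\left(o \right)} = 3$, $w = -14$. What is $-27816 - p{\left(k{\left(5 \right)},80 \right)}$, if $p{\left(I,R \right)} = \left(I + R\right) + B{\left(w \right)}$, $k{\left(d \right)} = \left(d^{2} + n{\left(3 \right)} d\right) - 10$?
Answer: $-27933$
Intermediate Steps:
$k{\left(d \right)} = -10 + d^{2} + 3 d$ ($k{\left(d \right)} = \left(d^{2} + 3 d\right) - 10 = -10 + d^{2} + 3 d$)
$p{\left(I,R \right)} = 7 + I + R$ ($p{\left(I,R \right)} = \left(I + R\right) + 7 = 7 + I + R$)
$-27816 - p{\left(k{\left(5 \right)},80 \right)} = -27816 - \left(7 + \left(-10 + 5^{2} + 3 \cdot 5\right) + 80\right) = -27816 - \left(7 + \left(-10 + 25 + 15\right) + 80\right) = -27816 - \left(7 + 30 + 80\right) = -27816 - 117 = -27933$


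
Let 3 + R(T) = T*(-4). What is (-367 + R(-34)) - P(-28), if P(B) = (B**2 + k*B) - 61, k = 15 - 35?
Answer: -1517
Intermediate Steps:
R(T) = -3 - 4*T (R(T) = -3 + T*(-4) = -3 - 4*T)
k = -20
P(B) = -61 + B**2 - 20*B (P(B) = (B**2 - 20*B) - 61 = -61 + B**2 - 20*B)
(-367 + R(-34)) - P(-28) = (-367 + (-3 - 4*(-34))) - (-61 + (-28)**2 - 20*(-28)) = (-367 + (-3 + 136)) - (-61 + 784 + 560) = (-367 + 133) - 1*1283 = -234 - 1283 = -1517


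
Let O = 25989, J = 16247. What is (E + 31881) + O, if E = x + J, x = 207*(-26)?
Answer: 68735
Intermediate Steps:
x = -5382
E = 10865 (E = -5382 + 16247 = 10865)
(E + 31881) + O = (10865 + 31881) + 25989 = 42746 + 25989 = 68735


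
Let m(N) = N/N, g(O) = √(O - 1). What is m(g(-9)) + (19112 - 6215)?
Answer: 12898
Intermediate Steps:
g(O) = √(-1 + O)
m(N) = 1
m(g(-9)) + (19112 - 6215) = 1 + (19112 - 6215) = 1 + 12897 = 12898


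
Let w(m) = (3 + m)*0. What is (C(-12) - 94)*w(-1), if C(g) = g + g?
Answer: 0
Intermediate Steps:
C(g) = 2*g
w(m) = 0
(C(-12) - 94)*w(-1) = (2*(-12) - 94)*0 = (-24 - 94)*0 = -118*0 = 0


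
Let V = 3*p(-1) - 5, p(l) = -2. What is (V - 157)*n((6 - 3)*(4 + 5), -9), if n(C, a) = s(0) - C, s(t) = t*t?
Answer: 4536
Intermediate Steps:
s(t) = t²
n(C, a) = -C (n(C, a) = 0² - C = 0 - C = -C)
V = -11 (V = 3*(-2) - 5 = -6 - 5 = -11)
(V - 157)*n((6 - 3)*(4 + 5), -9) = (-11 - 157)*(-(6 - 3)*(4 + 5)) = -(-168)*3*9 = -(-168)*27 = -168*(-27) = 4536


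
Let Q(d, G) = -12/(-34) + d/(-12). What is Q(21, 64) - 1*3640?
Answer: -247615/68 ≈ -3641.4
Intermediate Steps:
Q(d, G) = 6/17 - d/12 (Q(d, G) = -12*(-1/34) + d*(-1/12) = 6/17 - d/12)
Q(21, 64) - 1*3640 = (6/17 - 1/12*21) - 1*3640 = (6/17 - 7/4) - 3640 = -95/68 - 3640 = -247615/68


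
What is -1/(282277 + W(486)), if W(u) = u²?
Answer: -1/518473 ≈ -1.9287e-6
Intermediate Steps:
-1/(282277 + W(486)) = -1/(282277 + 486²) = -1/(282277 + 236196) = -1/518473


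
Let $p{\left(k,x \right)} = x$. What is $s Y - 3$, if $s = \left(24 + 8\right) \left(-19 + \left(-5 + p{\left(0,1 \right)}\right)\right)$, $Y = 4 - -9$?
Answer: $-9571$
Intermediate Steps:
$Y = 13$ ($Y = 4 + 9 = 13$)
$s = -736$ ($s = \left(24 + 8\right) \left(-19 + \left(-5 + 1\right)\right) = 32 \left(-19 - 4\right) = 32 \left(-23\right) = -736$)
$s Y - 3 = \left(-736\right) 13 - 3 = -9568 - 3 = -9571$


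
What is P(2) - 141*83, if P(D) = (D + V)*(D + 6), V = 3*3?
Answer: -11615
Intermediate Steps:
V = 9
P(D) = (6 + D)*(9 + D) (P(D) = (D + 9)*(D + 6) = (9 + D)*(6 + D) = (6 + D)*(9 + D))
P(2) - 141*83 = (54 + 2² + 15*2) - 141*83 = (54 + 4 + 30) - 11703 = 88 - 11703 = -11615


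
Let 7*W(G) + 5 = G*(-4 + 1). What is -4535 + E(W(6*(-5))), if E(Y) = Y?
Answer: -31660/7 ≈ -4522.9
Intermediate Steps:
W(G) = -5/7 - 3*G/7 (W(G) = -5/7 + (G*(-4 + 1))/7 = -5/7 + (G*(-3))/7 = -5/7 + (-3*G)/7 = -5/7 - 3*G/7)
-4535 + E(W(6*(-5))) = -4535 + (-5/7 - 18*(-5)/7) = -4535 + (-5/7 - 3/7*(-30)) = -4535 + (-5/7 + 90/7) = -4535 + 85/7 = -31660/7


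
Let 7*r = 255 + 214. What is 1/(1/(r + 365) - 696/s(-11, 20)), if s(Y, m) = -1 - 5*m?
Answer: 43632/300773 ≈ 0.14507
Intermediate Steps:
r = 67 (r = (255 + 214)/7 = (1/7)*469 = 67)
s(Y, m) = -1 - 5*m
1/(1/(r + 365) - 696/s(-11, 20)) = 1/(1/(67 + 365) - 696/(-1 - 5*20)) = 1/(1/432 - 696/(-1 - 100)) = 1/(1/432 - 696/(-101)) = 1/(1/432 - 696*(-1/101)) = 1/(1/432 + 696/101) = 1/(300773/43632) = 43632/300773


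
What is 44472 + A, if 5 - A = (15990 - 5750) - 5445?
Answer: 39682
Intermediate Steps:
A = -4790 (A = 5 - ((15990 - 5750) - 5445) = 5 - (10240 - 5445) = 5 - 1*4795 = 5 - 4795 = -4790)
44472 + A = 44472 - 4790 = 39682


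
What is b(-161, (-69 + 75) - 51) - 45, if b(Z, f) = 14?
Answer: -31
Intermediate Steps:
b(-161, (-69 + 75) - 51) - 45 = 14 - 45 = -31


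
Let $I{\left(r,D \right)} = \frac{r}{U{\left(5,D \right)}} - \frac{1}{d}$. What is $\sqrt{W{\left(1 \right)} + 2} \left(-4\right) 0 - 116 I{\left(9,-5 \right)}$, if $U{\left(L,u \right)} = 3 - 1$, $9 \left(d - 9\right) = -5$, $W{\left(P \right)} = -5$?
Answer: $- \frac{9657}{19} \approx -508.26$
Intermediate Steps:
$d = \frac{76}{9}$ ($d = 9 + \frac{1}{9} \left(-5\right) = 9 - \frac{5}{9} = \frac{76}{9} \approx 8.4444$)
$U{\left(L,u \right)} = 2$
$I{\left(r,D \right)} = - \frac{9}{76} + \frac{r}{2}$ ($I{\left(r,D \right)} = \frac{r}{2} - \frac{1}{\frac{76}{9}} = r \frac{1}{2} - \frac{9}{76} = \frac{r}{2} - \frac{9}{76} = - \frac{9}{76} + \frac{r}{2}$)
$\sqrt{W{\left(1 \right)} + 2} \left(-4\right) 0 - 116 I{\left(9,-5 \right)} = \sqrt{-5 + 2} \left(-4\right) 0 - 116 \left(- \frac{9}{76} + \frac{1}{2} \cdot 9\right) = \sqrt{-3} \left(-4\right) 0 - 116 \left(- \frac{9}{76} + \frac{9}{2}\right) = i \sqrt{3} \left(-4\right) 0 - \frac{9657}{19} = - 4 i \sqrt{3} \cdot 0 - \frac{9657}{19} = 0 - \frac{9657}{19} = - \frac{9657}{19}$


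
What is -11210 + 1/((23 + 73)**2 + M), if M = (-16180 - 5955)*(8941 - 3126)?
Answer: -1442792118891/128705809 ≈ -11210.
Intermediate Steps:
M = -128715025 (M = -22135*5815 = -128715025)
-11210 + 1/((23 + 73)**2 + M) = -11210 + 1/((23 + 73)**2 - 128715025) = -11210 + 1/(96**2 - 128715025) = -11210 + 1/(9216 - 128715025) = -11210 + 1/(-128705809) = -11210 - 1/128705809 = -1442792118891/128705809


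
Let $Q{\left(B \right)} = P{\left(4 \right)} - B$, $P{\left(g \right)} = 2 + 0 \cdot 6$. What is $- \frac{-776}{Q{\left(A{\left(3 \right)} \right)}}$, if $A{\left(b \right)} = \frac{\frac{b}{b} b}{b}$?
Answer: $776$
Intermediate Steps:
$P{\left(g \right)} = 2$ ($P{\left(g \right)} = 2 + 0 = 2$)
$A{\left(b \right)} = 1$ ($A{\left(b \right)} = \frac{1 b}{b} = \frac{b}{b} = 1$)
$Q{\left(B \right)} = 2 - B$
$- \frac{-776}{Q{\left(A{\left(3 \right)} \right)}} = - \frac{-776}{2 - 1} = - \frac{-776}{1} = - \left(-776\right) 1 = \left(-1\right) \left(-776\right) = 776$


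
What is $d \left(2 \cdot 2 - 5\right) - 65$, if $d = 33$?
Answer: $-98$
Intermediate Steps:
$d \left(2 \cdot 2 - 5\right) - 65 = 33 \left(2 \cdot 2 - 5\right) - 65 = 33 \left(4 - 5\right) - 65 = 33 \left(-1\right) - 65 = -33 - 65 = -98$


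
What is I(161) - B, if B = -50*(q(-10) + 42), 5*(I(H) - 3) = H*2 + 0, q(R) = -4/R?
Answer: 10937/5 ≈ 2187.4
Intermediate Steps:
I(H) = 3 + 2*H/5 (I(H) = 3 + (H*2 + 0)/5 = 3 + (2*H + 0)/5 = 3 + (2*H)/5 = 3 + 2*H/5)
B = -2120 (B = -50*(-4/(-10) + 42) = -50*(-4*(-⅒) + 42) = -50*(⅖ + 42) = -50*212/5 = -2120)
I(161) - B = (3 + (⅖)*161) - 1*(-2120) = (3 + 322/5) + 2120 = 337/5 + 2120 = 10937/5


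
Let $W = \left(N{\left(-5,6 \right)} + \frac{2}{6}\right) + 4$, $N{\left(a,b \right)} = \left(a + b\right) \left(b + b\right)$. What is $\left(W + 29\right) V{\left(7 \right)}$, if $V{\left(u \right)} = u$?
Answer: $\frac{952}{3} \approx 317.33$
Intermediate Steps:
$N{\left(a,b \right)} = 2 b \left(a + b\right)$ ($N{\left(a,b \right)} = \left(a + b\right) 2 b = 2 b \left(a + b\right)$)
$W = \frac{49}{3}$ ($W = \left(2 \cdot 6 \left(-5 + 6\right) + \frac{2}{6}\right) + 4 = \left(2 \cdot 6 \cdot 1 + 2 \cdot \frac{1}{6}\right) + 4 = \left(12 + \frac{1}{3}\right) + 4 = \frac{37}{3} + 4 = \frac{49}{3} \approx 16.333$)
$\left(W + 29\right) V{\left(7 \right)} = \left(\frac{49}{3} + 29\right) 7 = \frac{136}{3} \cdot 7 = \frac{952}{3}$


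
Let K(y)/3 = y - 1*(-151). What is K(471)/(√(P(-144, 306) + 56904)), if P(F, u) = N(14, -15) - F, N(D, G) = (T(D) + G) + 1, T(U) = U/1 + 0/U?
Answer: 311*√14262/4754 ≈ 7.8125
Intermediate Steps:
T(U) = U (T(U) = U*1 + 0 = U + 0 = U)
N(D, G) = 1 + D + G (N(D, G) = (D + G) + 1 = 1 + D + G)
P(F, u) = -F (P(F, u) = (1 + 14 - 15) - F = 0 - F = -F)
K(y) = 453 + 3*y (K(y) = 3*(y - 1*(-151)) = 3*(y + 151) = 3*(151 + y) = 453 + 3*y)
K(471)/(√(P(-144, 306) + 56904)) = (453 + 3*471)/(√(-1*(-144) + 56904)) = (453 + 1413)/(√(144 + 56904)) = 1866/(√57048) = 1866/((2*√14262)) = 1866*(√14262/28524) = 311*√14262/4754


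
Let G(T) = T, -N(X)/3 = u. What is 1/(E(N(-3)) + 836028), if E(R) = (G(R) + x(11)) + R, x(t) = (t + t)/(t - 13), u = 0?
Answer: 1/836017 ≈ 1.1961e-6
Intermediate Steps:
N(X) = 0 (N(X) = -3*0 = 0)
x(t) = 2*t/(-13 + t) (x(t) = (2*t)/(-13 + t) = 2*t/(-13 + t))
E(R) = -11 + 2*R (E(R) = (R + 2*11/(-13 + 11)) + R = (R + 2*11/(-2)) + R = (R + 2*11*(-½)) + R = (R - 11) + R = (-11 + R) + R = -11 + 2*R)
1/(E(N(-3)) + 836028) = 1/((-11 + 2*0) + 836028) = 1/((-11 + 0) + 836028) = 1/(-11 + 836028) = 1/836017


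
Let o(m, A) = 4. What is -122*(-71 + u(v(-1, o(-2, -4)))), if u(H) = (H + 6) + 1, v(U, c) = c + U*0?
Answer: 7320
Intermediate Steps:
v(U, c) = c (v(U, c) = c + 0 = c)
u(H) = 7 + H (u(H) = (6 + H) + 1 = 7 + H)
-122*(-71 + u(v(-1, o(-2, -4)))) = -122*(-71 + (7 + 4)) = -122*(-71 + 11) = -122*(-60) = 7320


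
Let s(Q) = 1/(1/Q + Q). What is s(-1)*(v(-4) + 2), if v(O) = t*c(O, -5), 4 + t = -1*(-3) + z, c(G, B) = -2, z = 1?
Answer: -1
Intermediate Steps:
t = 0 (t = -4 + (-1*(-3) + 1) = -4 + (3 + 1) = -4 + 4 = 0)
s(Q) = 1/(Q + 1/Q)
v(O) = 0 (v(O) = 0*(-2) = 0)
s(-1)*(v(-4) + 2) = (-1/(1 + (-1)²))*(0 + 2) = -1/(1 + 1)*2 = -1/2*2 = -1*½*2 = -½*2 = -1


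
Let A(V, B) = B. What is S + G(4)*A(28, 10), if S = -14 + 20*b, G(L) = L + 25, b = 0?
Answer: 276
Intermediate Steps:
G(L) = 25 + L
S = -14 (S = -14 + 20*0 = -14 + 0 = -14)
S + G(4)*A(28, 10) = -14 + (25 + 4)*10 = -14 + 29*10 = -14 + 290 = 276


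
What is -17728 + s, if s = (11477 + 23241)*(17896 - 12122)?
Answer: 200444004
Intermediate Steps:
s = 200461732 (s = 34718*5774 = 200461732)
-17728 + s = -17728 + 200461732 = 200444004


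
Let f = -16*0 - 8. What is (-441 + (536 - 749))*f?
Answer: 5232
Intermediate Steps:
f = -8 (f = 0 - 8 = -8)
(-441 + (536 - 749))*f = (-441 + (536 - 749))*(-8) = (-441 - 213)*(-8) = -654*(-8) = 5232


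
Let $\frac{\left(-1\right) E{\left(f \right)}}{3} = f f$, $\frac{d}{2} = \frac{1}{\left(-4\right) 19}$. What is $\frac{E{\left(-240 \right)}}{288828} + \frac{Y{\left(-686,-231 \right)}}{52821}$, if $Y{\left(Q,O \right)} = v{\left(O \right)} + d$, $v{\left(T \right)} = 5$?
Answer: $- \frac{1070337117}{1789305506} \approx -0.59819$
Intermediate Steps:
$d = - \frac{1}{38}$ ($d = \frac{2}{\left(-4\right) 19} = \frac{2}{-76} = 2 \left(- \frac{1}{76}\right) = - \frac{1}{38} \approx -0.026316$)
$E{\left(f \right)} = - 3 f^{2}$ ($E{\left(f \right)} = - 3 f f = - 3 f^{2}$)
$Y{\left(Q,O \right)} = \frac{189}{38}$ ($Y{\left(Q,O \right)} = 5 - \frac{1}{38} = \frac{189}{38}$)
$\frac{E{\left(-240 \right)}}{288828} + \frac{Y{\left(-686,-231 \right)}}{52821} = \frac{\left(-3\right) \left(-240\right)^{2}}{288828} + \frac{189}{38 \cdot 52821} = \left(-3\right) 57600 \cdot \frac{1}{288828} + \frac{189}{38} \cdot \frac{1}{52821} = \left(-172800\right) \frac{1}{288828} + \frac{21}{223022} = - \frac{4800}{8023} + \frac{21}{223022} = - \frac{1070337117}{1789305506}$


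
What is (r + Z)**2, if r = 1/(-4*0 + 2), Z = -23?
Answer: 2025/4 ≈ 506.25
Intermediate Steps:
r = 1/2 (r = 1/(0 + 2) = 1/2 ≈ 0.50000)
(r + Z)**2 = (1/2 - 23)**2 = (-45/2)**2 = 2025/4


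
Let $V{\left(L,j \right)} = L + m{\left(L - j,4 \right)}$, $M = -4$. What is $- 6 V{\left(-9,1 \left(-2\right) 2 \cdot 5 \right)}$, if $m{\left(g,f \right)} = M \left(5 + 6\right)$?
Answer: $318$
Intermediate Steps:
$m{\left(g,f \right)} = -44$ ($m{\left(g,f \right)} = - 4 \left(5 + 6\right) = \left(-4\right) 11 = -44$)
$V{\left(L,j \right)} = -44 + L$ ($V{\left(L,j \right)} = L - 44 = -44 + L$)
$- 6 V{\left(-9,1 \left(-2\right) 2 \cdot 5 \right)} = - 6 \left(-44 - 9\right) = \left(-6\right) \left(-53\right) = 318$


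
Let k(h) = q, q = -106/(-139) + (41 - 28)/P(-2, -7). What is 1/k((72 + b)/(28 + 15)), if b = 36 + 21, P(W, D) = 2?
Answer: 278/2019 ≈ 0.13769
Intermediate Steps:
b = 57
q = 2019/278 (q = -106/(-139) + (41 - 28)/2 = -106*(-1/139) + 13*(½) = 106/139 + 13/2 = 2019/278 ≈ 7.2626)
k(h) = 2019/278
1/k((72 + b)/(28 + 15)) = 1/(2019/278) = 278/2019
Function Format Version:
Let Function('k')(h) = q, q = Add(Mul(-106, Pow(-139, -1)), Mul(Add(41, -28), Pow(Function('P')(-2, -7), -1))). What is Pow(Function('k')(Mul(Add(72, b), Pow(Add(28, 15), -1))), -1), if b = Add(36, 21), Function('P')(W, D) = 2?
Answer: Rational(278, 2019) ≈ 0.13769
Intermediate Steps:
b = 57
q = Rational(2019, 278) (q = Add(Mul(-106, Pow(-139, -1)), Mul(Add(41, -28), Pow(2, -1))) = Add(Mul(-106, Rational(-1, 139)), Mul(13, Rational(1, 2))) = Add(Rational(106, 139), Rational(13, 2)) = Rational(2019, 278) ≈ 7.2626)
Function('k')(h) = Rational(2019, 278)
Pow(Function('k')(Mul(Add(72, b), Pow(Add(28, 15), -1))), -1) = Pow(Rational(2019, 278), -1) = Rational(278, 2019)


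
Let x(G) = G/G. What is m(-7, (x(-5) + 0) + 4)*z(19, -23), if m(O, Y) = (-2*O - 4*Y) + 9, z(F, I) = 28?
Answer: 84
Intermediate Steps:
x(G) = 1
m(O, Y) = 9 - 4*Y - 2*O (m(O, Y) = (-4*Y - 2*O) + 9 = 9 - 4*Y - 2*O)
m(-7, (x(-5) + 0) + 4)*z(19, -23) = (9 - 4*((1 + 0) + 4) - 2*(-7))*28 = (9 - 4*(1 + 4) + 14)*28 = (9 - 4*5 + 14)*28 = (9 - 20 + 14)*28 = 3*28 = 84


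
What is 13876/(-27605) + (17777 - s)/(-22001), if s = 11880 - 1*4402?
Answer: -589589771/607337605 ≈ -0.97078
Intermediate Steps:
s = 7478 (s = 11880 - 4402 = 7478)
13876/(-27605) + (17777 - s)/(-22001) = 13876/(-27605) + (17777 - 1*7478)/(-22001) = 13876*(-1/27605) + (17777 - 7478)*(-1/22001) = -13876/27605 + 10299*(-1/22001) = -13876/27605 - 10299/22001 = -589589771/607337605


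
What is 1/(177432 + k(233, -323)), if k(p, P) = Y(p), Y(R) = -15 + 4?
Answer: 1/177421 ≈ 5.6363e-6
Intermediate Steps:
Y(R) = -11
k(p, P) = -11
1/(177432 + k(233, -323)) = 1/(177432 - 11) = 1/177421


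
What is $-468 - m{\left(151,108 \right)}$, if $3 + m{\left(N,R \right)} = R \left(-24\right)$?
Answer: $2127$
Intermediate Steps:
$m{\left(N,R \right)} = -3 - 24 R$ ($m{\left(N,R \right)} = -3 + R \left(-24\right) = -3 - 24 R$)
$-468 - m{\left(151,108 \right)} = -468 - \left(-3 - 2592\right) = -468 - -2595 = -468 + 2595 = 2127$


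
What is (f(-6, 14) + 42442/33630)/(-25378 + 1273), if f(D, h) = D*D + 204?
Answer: -4056821/405325575 ≈ -0.010009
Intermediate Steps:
f(D, h) = 204 + D² (f(D, h) = D² + 204 = 204 + D²)
(f(-6, 14) + 42442/33630)/(-25378 + 1273) = ((204 + (-6)²) + 42442/33630)/(-25378 + 1273) = ((204 + 36) + 42442*(1/33630))/(-24105) = (240 + 21221/16815)*(-1/24105) = (4056821/16815)*(-1/24105) = -4056821/405325575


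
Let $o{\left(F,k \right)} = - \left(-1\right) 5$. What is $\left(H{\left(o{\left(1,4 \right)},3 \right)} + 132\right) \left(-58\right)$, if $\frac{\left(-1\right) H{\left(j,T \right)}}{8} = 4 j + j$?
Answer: $3944$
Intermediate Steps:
$o{\left(F,k \right)} = 5$ ($o{\left(F,k \right)} = \left(-1\right) \left(-5\right) = 5$)
$H{\left(j,T \right)} = - 40 j$ ($H{\left(j,T \right)} = - 8 \left(4 j + j\right) = - 8 \cdot 5 j = - 40 j$)
$\left(H{\left(o{\left(1,4 \right)},3 \right)} + 132\right) \left(-58\right) = \left(\left(-40\right) 5 + 132\right) \left(-58\right) = \left(-200 + 132\right) \left(-58\right) = \left(-68\right) \left(-58\right) = 3944$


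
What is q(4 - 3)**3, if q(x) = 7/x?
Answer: 343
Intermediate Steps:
q(4 - 3)**3 = (7/(4 - 3))**3 = (7/1)**3 = (7*1)**3 = 7**3 = 343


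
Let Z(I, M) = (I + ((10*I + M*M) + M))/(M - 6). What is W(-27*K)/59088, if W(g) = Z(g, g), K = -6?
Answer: 783/256048 ≈ 0.0030580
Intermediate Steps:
Z(I, M) = (M + M² + 11*I)/(-6 + M) (Z(I, M) = (I + ((10*I + M²) + M))/(-6 + M) = (I + ((M² + 10*I) + M))/(-6 + M) = (I + (M + M² + 10*I))/(-6 + M) = (M + M² + 11*I)/(-6 + M))
W(g) = (g² + 12*g)/(-6 + g) (W(g) = (g + g² + 11*g)/(-6 + g) = (g² + 12*g)/(-6 + g))
W(-27*K)/59088 = ((-27*(-6))*(12 - 27*(-6))/(-6 - 27*(-6)))/59088 = (162*(12 + 162)/(-6 + 162))*(1/59088) = (162*174/156)*(1/59088) = (162*(1/156)*174)*(1/59088) = (2349/13)*(1/59088) = 783/256048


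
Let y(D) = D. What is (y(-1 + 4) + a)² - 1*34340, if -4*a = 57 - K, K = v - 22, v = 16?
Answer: -546839/16 ≈ -34177.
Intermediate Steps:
K = -6 (K = 16 - 22 = -6)
a = -63/4 (a = -(57 - 1*(-6))/4 = -(57 + 6)/4 = -¼*63 = -63/4 ≈ -15.750)
(y(-1 + 4) + a)² - 1*34340 = ((-1 + 4) - 63/4)² - 1*34340 = (3 - 63/4)² - 34340 = (-51/4)² - 34340 = 2601/16 - 34340 = -546839/16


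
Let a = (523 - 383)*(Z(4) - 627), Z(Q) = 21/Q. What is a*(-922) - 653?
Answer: 80254837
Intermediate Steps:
a = -87045 (a = (523 - 383)*(21/4 - 627) = 140*(21*(¼) - 627) = 140*(21/4 - 627) = 140*(-2487/4) = -87045)
a*(-922) - 653 = -87045*(-922) - 653 = 80255490 - 653 = 80254837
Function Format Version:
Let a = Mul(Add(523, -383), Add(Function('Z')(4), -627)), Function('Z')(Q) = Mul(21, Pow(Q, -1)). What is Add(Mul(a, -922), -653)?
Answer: 80254837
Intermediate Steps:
a = -87045 (a = Mul(Add(523, -383), Add(Mul(21, Pow(4, -1)), -627)) = Mul(140, Add(Mul(21, Rational(1, 4)), -627)) = Mul(140, Add(Rational(21, 4), -627)) = Mul(140, Rational(-2487, 4)) = -87045)
Add(Mul(a, -922), -653) = Add(Mul(-87045, -922), -653) = Add(80255490, -653) = 80254837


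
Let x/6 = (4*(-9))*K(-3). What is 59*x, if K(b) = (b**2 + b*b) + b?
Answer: -191160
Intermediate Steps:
K(b) = b + 2*b**2 (K(b) = (b**2 + b**2) + b = 2*b**2 + b = b + 2*b**2)
x = -3240 (x = 6*((4*(-9))*(-3*(1 + 2*(-3)))) = 6*(-(-108)*(1 - 6)) = 6*(-(-108)*(-5)) = 6*(-36*15) = 6*(-540) = -3240)
59*x = 59*(-3240) = -191160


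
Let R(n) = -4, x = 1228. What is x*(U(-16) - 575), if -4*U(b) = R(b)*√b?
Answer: -706100 + 4912*I ≈ -7.061e+5 + 4912.0*I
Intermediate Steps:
U(b) = √b (U(b) = -(-1)*√b = √b)
x*(U(-16) - 575) = 1228*(√(-16) - 575) = 1228*(4*I - 575) = 1228*(-575 + 4*I) = -706100 + 4912*I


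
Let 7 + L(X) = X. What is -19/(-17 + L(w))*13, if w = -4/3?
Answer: 39/4 ≈ 9.7500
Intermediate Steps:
w = -4/3 (w = -4*⅓ = -4/3 ≈ -1.3333)
L(X) = -7 + X
-19/(-17 + L(w))*13 = -19/(-17 + (-7 - 4/3))*13 = -19/(-17 - 25/3)*13 = -19/(-76/3)*13 = -19*(-3/76)*13 = (¾)*13 = 39/4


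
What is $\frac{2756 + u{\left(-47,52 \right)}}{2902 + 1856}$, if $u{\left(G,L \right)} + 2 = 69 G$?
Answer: $- \frac{163}{1586} \approx -0.10277$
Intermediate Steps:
$u{\left(G,L \right)} = -2 + 69 G$
$\frac{2756 + u{\left(-47,52 \right)}}{2902 + 1856} = \frac{2756 + \left(-2 + 69 \left(-47\right)\right)}{2902 + 1856} = \frac{2756 - 3245}{4758} = \left(2756 - 3245\right) \frac{1}{4758} = \left(-489\right) \frac{1}{4758} = - \frac{163}{1586}$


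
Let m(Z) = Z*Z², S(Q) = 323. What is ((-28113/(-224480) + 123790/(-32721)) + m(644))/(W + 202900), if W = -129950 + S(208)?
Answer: 1961832015875344993/538205578191840 ≈ 3645.1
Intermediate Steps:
m(Z) = Z³
W = -129627 (W = -129950 + 323 = -129627)
((-28113/(-224480) + 123790/(-32721)) + m(644))/(W + 202900) = ((-28113/(-224480) + 123790/(-32721)) + 644³)/(-129627 + 202900) = ((-28113*(-1/224480) + 123790*(-1/32721)) + 267089984)/73273 = ((28113/224480 - 123790/32721) + 267089984)*(1/73273) = (-26868493727/7345210080 + 267089984)*(1/73273) = (1961832015875344993/7345210080)*(1/73273) = 1961832015875344993/538205578191840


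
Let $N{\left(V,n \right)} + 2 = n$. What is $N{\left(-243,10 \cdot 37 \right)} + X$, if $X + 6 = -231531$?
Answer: $-231169$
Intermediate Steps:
$N{\left(V,n \right)} = -2 + n$
$X = -231537$ ($X = -6 - 231531 = -231537$)
$N{\left(-243,10 \cdot 37 \right)} + X = \left(-2 + 10 \cdot 37\right) - 231537 = \left(-2 + 370\right) - 231537 = 368 - 231537 = -231169$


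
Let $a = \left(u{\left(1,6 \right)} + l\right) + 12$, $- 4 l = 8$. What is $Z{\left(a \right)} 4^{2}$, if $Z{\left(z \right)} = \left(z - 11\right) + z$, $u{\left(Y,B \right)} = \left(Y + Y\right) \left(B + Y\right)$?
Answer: $592$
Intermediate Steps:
$u{\left(Y,B \right)} = 2 Y \left(B + Y\right)$
$l = -2$ ($l = \left(- \frac{1}{4}\right) 8 = -2$)
$a = 24$ ($a = \left(2 \cdot 1 \left(6 + 1\right) - 2\right) + 12 = \left(2 \cdot 1 \cdot 7 - 2\right) + 12 = \left(14 - 2\right) + 12 = 12 + 12 = 24$)
$Z{\left(z \right)} = -11 + 2 z$ ($Z{\left(z \right)} = \left(-11 + z\right) + z = -11 + 2 z$)
$Z{\left(a \right)} 4^{2} = \left(-11 + 2 \cdot 24\right) 4^{2} = \left(-11 + 48\right) 16 = 37 \cdot 16 = 592$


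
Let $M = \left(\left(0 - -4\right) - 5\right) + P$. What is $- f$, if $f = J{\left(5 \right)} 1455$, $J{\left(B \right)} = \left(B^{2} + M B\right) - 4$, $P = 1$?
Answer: $-30555$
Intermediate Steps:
$M = 0$ ($M = \left(\left(0 - -4\right) - 5\right) + 1 = \left(\left(0 + 4\right) - 5\right) + 1 = \left(4 - 5\right) + 1 = -1 + 1 = 0$)
$J{\left(B \right)} = -4 + B^{2}$ ($J{\left(B \right)} = \left(B^{2} + 0 B\right) - 4 = \left(B^{2} + 0\right) - 4 = B^{2} - 4 = -4 + B^{2}$)
$f = 30555$ ($f = \left(-4 + 5^{2}\right) 1455 = \left(-4 + 25\right) 1455 = 21 \cdot 1455 = 30555$)
$- f = \left(-1\right) 30555 = -30555$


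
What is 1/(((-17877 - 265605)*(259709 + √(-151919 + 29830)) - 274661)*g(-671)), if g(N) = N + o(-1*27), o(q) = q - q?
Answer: 73623101399/3637068854393402769354827 - 283482*I*√1009/330642623126672979032257 ≈ 2.0242e-14 - 2.7234e-17*I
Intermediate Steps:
o(q) = 0
g(N) = N (g(N) = N + 0 = N)
1/(((-17877 - 265605)*(259709 + √(-151919 + 29830)) - 274661)*g(-671)) = 1/((-17877 - 265605)*(259709 + √(-151919 + 29830)) - 274661*(-671)) = -1/671/(-283482*(259709 + √(-122089)) - 274661) = -1/671/(-283482*(259709 + 11*I*√1009) - 274661) = -1/671/((-73622826738 - 3118302*I*√1009) - 274661) = -1/671/(-73623101399 - 3118302*I*√1009) = -1/(671*(-73623101399 - 3118302*I*√1009))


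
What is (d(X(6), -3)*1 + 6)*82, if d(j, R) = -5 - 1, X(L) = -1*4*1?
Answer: 0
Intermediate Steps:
X(L) = -4 (X(L) = -4*1 = -4)
d(j, R) = -6
(d(X(6), -3)*1 + 6)*82 = (-6*1 + 6)*82 = (-6 + 6)*82 = 0*82 = 0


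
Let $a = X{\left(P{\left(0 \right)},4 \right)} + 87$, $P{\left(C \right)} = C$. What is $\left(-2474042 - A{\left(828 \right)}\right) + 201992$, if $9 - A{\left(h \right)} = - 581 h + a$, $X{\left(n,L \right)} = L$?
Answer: $-2753036$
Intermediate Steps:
$a = 91$ ($a = 4 + 87 = 91$)
$A{\left(h \right)} = -82 + 581 h$ ($A{\left(h \right)} = 9 - \left(- 581 h + 91\right) = 9 - \left(91 - 581 h\right) = 9 + \left(-91 + 581 h\right) = -82 + 581 h$)
$\left(-2474042 - A{\left(828 \right)}\right) + 201992 = \left(-2474042 - \left(-82 + 581 \cdot 828\right)\right) + 201992 = \left(-2474042 - \left(-82 + 481068\right)\right) + 201992 = \left(-2474042 - 480986\right) + 201992 = -2955028 + 201992 = -2753036$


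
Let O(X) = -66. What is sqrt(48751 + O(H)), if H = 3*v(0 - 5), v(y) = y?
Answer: sqrt(48685) ≈ 220.65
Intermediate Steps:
H = -15 (H = 3*(0 - 5) = 3*(-5) = -15)
sqrt(48751 + O(H)) = sqrt(48751 - 66) = sqrt(48685)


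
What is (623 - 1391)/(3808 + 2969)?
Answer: -256/2259 ≈ -0.11332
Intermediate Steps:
(623 - 1391)/(3808 + 2969) = -768/6777 = -768*1/6777 = -256/2259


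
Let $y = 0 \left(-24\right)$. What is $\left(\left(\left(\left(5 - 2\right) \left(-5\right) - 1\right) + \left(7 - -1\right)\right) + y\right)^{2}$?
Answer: $64$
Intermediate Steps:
$y = 0$
$\left(\left(\left(\left(5 - 2\right) \left(-5\right) - 1\right) + \left(7 - -1\right)\right) + y\right)^{2} = \left(\left(\left(\left(5 - 2\right) \left(-5\right) - 1\right) + \left(7 - -1\right)\right) + 0\right)^{2} = \left(\left(\left(3 \left(-5\right) - 1\right) + \left(7 + 1\right)\right) + 0\right)^{2} = \left(\left(\left(-15 - 1\right) + 8\right) + 0\right)^{2} = \left(\left(-16 + 8\right) + 0\right)^{2} = \left(-8 + 0\right)^{2} = \left(-8\right)^{2} = 64$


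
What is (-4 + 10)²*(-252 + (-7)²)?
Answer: -7308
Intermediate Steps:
(-4 + 10)²*(-252 + (-7)²) = 6²*(-252 + 49) = 36*(-203) = -7308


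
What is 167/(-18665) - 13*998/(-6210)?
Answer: 24112264/11590965 ≈ 2.0803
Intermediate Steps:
167/(-18665) - 13*998/(-6210) = 167*(-1/18665) - 12974*(-1/6210) = -167/18665 + 6487/3105 = 24112264/11590965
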